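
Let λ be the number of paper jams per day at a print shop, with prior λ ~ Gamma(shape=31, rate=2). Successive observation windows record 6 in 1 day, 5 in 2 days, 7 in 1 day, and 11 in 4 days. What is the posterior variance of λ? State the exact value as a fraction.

3/5

Total count: 6 + 5 + 7 + 11 = 29.
Total exposure: 1 + 2 + 1 + 4 = 8 days.
Conjugate update: add total count to the shape and total exposure to the rate, giving Gamma(60, 10).
Posterior variance = α'/β'² = 60/100 = 3/5.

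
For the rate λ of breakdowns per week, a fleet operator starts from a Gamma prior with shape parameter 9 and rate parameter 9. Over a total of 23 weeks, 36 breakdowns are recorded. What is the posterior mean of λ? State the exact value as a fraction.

45/32

Total count 36 over total exposure 23 weeks.
Gamma(α, β) with Poisson data over total exposure Σt gives posterior Gamma(α+Σx, β+Σt) = Gamma(45, 32).
Posterior mean = α'/β' = 45/32.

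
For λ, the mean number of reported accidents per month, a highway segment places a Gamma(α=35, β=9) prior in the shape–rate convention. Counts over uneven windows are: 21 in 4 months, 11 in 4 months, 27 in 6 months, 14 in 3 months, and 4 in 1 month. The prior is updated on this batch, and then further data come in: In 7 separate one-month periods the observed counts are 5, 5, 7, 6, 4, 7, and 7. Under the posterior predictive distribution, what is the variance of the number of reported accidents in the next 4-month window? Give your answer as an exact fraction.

342/17

Total count: 21 + 11 + 27 + 14 + 4 = 77.
Total exposure: 4 + 4 + 6 + 3 + 1 = 18 months.
After the first batch: Gamma(35 + 77, 9 + 18) = Gamma(112, 27).
Total count: 5 + 5 + 7 + 6 + 4 + 7 + 7 = 41.
Total exposure: 7 months.
After the second batch: Gamma(112 + 41, 27 + 7) = Gamma(153, 34).
The posterior predictive for a window of length T is Negative Binomial with variance T·α'·(β'+T)/β'² = 4·153·38/1156 = 342/17.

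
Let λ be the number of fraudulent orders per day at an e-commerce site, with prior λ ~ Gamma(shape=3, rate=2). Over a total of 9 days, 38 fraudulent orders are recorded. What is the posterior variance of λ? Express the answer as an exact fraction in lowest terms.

41/121

Total count 38 over total exposure 9 days.
The Gamma prior is conjugate for the Poisson rate, so λ | data ~ Gamma(3+38, 2+9) = Gamma(41, 11).
Posterior variance = α'/β'² = 41/121.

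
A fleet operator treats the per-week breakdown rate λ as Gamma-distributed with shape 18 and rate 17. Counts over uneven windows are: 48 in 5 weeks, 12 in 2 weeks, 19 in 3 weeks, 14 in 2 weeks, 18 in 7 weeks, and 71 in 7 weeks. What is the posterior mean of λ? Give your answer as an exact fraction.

Total count: 48 + 12 + 19 + 14 + 18 + 71 = 182.
Total exposure: 5 + 2 + 3 + 2 + 7 + 7 = 26 weeks.
Gamma(α, β) with Poisson data over total exposure Σt gives posterior Gamma(α+Σx, β+Σt) = Gamma(200, 43).
Posterior mean = α'/β' = 200/43.

200/43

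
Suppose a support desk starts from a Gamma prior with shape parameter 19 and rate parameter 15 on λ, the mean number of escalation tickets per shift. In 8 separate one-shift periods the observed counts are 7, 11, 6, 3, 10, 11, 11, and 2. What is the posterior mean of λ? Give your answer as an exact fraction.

Total count: 7 + 11 + 6 + 3 + 10 + 11 + 11 + 2 = 61.
Total exposure: 8 shifts.
By Gamma–Poisson conjugacy, the posterior is Gamma(α + Σx, β + Σt) = Gamma(19 + 61, 15 + 8) = Gamma(80, 23).
Posterior mean = α'/β' = 80/23.

80/23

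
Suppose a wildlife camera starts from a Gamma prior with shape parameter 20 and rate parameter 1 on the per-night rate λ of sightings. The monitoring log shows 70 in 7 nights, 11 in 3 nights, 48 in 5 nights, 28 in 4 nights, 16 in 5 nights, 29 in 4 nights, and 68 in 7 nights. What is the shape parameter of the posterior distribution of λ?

290

Total count: 70 + 11 + 48 + 28 + 16 + 29 + 68 = 270.
Total exposure: 7 + 3 + 5 + 4 + 5 + 4 + 7 = 35 nights.
Gamma(α, β) with Poisson data over total exposure Σt gives posterior Gamma(α+Σx, β+Σt) = Gamma(290, 36).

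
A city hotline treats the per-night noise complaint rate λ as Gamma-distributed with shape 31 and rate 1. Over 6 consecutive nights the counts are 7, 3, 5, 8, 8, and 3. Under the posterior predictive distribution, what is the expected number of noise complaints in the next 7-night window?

Total count: 7 + 3 + 5 + 8 + 8 + 3 = 34.
Total exposure: 6 nights.
Gamma(α, β) with Poisson data over total exposure Σt gives posterior Gamma(α+Σx, β+Σt) = Gamma(65, 7).
Predictive mean over a 7-night window = T·E[λ|data] = 7·65/7 = 65.

65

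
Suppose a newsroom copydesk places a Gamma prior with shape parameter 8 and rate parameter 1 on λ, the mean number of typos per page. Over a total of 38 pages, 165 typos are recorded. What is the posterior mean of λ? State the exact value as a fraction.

Total count 165 over total exposure 38 pages.
The Gamma prior is conjugate for the Poisson rate, so λ | data ~ Gamma(8+165, 1+38) = Gamma(173, 39).
Posterior mean = α'/β' = 173/39.

173/39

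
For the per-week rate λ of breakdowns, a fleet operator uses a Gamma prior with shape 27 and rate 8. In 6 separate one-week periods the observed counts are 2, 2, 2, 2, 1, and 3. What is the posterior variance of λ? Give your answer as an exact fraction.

39/196

Total count: 2 + 2 + 2 + 2 + 1 + 3 = 12.
Total exposure: 6 weeks.
Conjugate update: add total count to the shape and total exposure to the rate, giving Gamma(39, 14).
Posterior variance = α'/β'² = 39/196.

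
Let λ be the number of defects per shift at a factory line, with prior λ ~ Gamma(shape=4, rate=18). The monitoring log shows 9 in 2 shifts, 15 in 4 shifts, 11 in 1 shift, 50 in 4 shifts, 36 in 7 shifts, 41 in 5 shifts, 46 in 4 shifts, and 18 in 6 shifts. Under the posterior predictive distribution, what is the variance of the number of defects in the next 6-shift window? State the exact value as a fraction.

8740/289

Total count: 9 + 15 + 11 + 50 + 36 + 41 + 46 + 18 = 226.
Total exposure: 2 + 4 + 1 + 4 + 7 + 5 + 4 + 6 = 33 shifts.
By Gamma–Poisson conjugacy, the posterior is Gamma(α + Σx, β + Σt) = Gamma(4 + 226, 18 + 33) = Gamma(230, 51).
The posterior predictive for a window of length T is Negative Binomial with variance T·α'·(β'+T)/β'² = 6·230·57/2601 = 8740/289.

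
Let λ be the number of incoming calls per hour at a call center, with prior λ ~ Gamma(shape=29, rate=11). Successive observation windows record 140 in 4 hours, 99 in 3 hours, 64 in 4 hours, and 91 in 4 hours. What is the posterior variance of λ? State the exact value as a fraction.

Total count: 140 + 99 + 64 + 91 = 394.
Total exposure: 4 + 3 + 4 + 4 = 15 hours.
Conjugate update: add total count to the shape and total exposure to the rate, giving Gamma(423, 26).
Posterior variance = α'/β'² = 423/676.

423/676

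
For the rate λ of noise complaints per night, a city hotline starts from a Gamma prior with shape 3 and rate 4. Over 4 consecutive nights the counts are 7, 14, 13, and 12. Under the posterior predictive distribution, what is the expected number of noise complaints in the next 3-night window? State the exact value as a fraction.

Total count: 7 + 14 + 13 + 12 = 46.
Total exposure: 4 nights.
Gamma(α, β) with Poisson data over total exposure Σt gives posterior Gamma(α+Σx, β+Σt) = Gamma(49, 8).
Predictive mean over a 3-night window = T·E[λ|data] = 3·49/8 = 147/8.

147/8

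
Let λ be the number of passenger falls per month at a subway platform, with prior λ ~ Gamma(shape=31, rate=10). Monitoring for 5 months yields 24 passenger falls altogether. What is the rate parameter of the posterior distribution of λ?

15

Total count 24 over total exposure 5 months.
Conjugate update: add total count to the shape and total exposure to the rate, giving Gamma(55, 15).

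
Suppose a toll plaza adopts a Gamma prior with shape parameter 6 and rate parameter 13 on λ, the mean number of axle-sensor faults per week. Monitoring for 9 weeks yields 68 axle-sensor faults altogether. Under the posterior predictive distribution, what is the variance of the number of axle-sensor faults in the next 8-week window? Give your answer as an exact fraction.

Total count 68 over total exposure 9 weeks.
The Gamma prior is conjugate for the Poisson rate, so λ | data ~ Gamma(6+68, 13+9) = Gamma(74, 22).
The posterior predictive for a window of length T is Negative Binomial with variance T·α'·(β'+T)/β'² = 8·74·30/484 = 4440/121.

4440/121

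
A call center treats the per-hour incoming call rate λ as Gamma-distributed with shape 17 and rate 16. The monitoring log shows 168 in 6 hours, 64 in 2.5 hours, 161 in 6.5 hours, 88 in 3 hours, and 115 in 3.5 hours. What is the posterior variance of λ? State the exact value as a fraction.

2452/5625

Total count: 168 + 64 + 161 + 88 + 115 = 596.
Total exposure: 6 + 2.5 + 6.5 + 3 + 3.5 = 21.5 hours.
Posterior: α' = 17 + 596 = 613, β' = 16 + 21.5 = 75/2.
Posterior variance = α'/β'² = 613/(5625/4) = 2452/5625.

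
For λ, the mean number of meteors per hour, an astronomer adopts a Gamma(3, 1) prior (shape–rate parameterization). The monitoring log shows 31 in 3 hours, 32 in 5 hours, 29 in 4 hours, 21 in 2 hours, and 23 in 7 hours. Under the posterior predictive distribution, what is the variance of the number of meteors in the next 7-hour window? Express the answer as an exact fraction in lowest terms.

28217/484

Total count: 31 + 32 + 29 + 21 + 23 = 136.
Total exposure: 3 + 5 + 4 + 2 + 7 = 21 hours.
Conjugate update: add total count to the shape and total exposure to the rate, giving Gamma(139, 22).
The posterior predictive for a window of length T is Negative Binomial with variance T·α'·(β'+T)/β'² = 7·139·29/484 = 28217/484.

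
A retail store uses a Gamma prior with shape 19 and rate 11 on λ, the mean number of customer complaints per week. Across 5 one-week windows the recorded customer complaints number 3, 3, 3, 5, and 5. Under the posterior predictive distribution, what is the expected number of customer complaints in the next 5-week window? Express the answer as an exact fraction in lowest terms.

95/8

Total count: 3 + 3 + 3 + 5 + 5 = 19.
Total exposure: 5 weeks.
Gamma(α, β) with Poisson data over total exposure Σt gives posterior Gamma(α+Σx, β+Σt) = Gamma(38, 16).
Predictive mean over a 5-week window = T·E[λ|data] = 5·38/16 = 95/8.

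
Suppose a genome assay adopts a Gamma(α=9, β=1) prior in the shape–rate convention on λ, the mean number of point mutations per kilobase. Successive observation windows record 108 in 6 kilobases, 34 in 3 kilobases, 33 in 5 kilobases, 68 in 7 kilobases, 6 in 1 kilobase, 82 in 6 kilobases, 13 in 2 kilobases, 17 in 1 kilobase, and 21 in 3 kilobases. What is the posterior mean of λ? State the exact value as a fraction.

Total count: 108 + 34 + 33 + 68 + 6 + 82 + 13 + 17 + 21 = 382.
Total exposure: 6 + 3 + 5 + 7 + 1 + 6 + 2 + 1 + 3 = 34 kilobases.
Posterior: α' = 9 + 382 = 391, β' = 1 + 34 = 35.
Posterior mean = α'/β' = 391/35.

391/35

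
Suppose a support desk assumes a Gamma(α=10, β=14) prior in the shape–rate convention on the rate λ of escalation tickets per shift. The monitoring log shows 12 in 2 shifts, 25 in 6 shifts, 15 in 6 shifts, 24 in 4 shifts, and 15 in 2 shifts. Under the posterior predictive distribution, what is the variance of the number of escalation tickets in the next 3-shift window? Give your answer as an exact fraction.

11211/1156

Total count: 12 + 25 + 15 + 24 + 15 = 91.
Total exposure: 2 + 6 + 6 + 4 + 2 = 20 shifts.
Gamma(α, β) with Poisson data over total exposure Σt gives posterior Gamma(α+Σx, β+Σt) = Gamma(101, 34).
The posterior predictive for a window of length T is Negative Binomial with variance T·α'·(β'+T)/β'² = 3·101·37/1156 = 11211/1156.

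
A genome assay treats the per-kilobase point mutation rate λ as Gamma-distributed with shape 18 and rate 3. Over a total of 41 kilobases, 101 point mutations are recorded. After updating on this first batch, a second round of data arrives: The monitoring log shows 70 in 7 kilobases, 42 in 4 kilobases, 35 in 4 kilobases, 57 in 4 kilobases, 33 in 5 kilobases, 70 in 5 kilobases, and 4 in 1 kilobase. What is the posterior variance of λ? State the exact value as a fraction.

Total count 101 over total exposure 41 kilobases.
After the first batch: Gamma(18 + 101, 3 + 41) = Gamma(119, 44).
Total count: 70 + 42 + 35 + 57 + 33 + 70 + 4 = 311.
Total exposure: 7 + 4 + 4 + 4 + 5 + 5 + 1 = 30 kilobases.
After the second batch: Gamma(119 + 311, 44 + 30) = Gamma(430, 74).
Posterior variance = α'/β'² = 430/5476 = 215/2738.

215/2738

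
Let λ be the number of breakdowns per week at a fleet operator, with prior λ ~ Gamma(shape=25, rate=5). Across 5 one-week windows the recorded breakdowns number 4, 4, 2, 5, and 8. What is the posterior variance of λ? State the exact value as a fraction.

12/25

Total count: 4 + 4 + 2 + 5 + 8 = 23.
Total exposure: 5 weeks.
By Gamma–Poisson conjugacy, the posterior is Gamma(α + Σx, β + Σt) = Gamma(25 + 23, 5 + 5) = Gamma(48, 10).
Posterior variance = α'/β'² = 48/100 = 12/25.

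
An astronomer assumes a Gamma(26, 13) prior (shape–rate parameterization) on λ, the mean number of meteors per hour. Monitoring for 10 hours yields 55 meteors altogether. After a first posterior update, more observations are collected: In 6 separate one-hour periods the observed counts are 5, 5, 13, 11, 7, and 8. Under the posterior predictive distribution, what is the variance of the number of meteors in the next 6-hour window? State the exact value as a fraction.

27300/841

Total count 55 over total exposure 10 hours.
After the first batch: Gamma(26 + 55, 13 + 10) = Gamma(81, 23).
Total count: 5 + 5 + 13 + 11 + 7 + 8 = 49.
Total exposure: 6 hours.
After the second batch: Gamma(81 + 49, 23 + 6) = Gamma(130, 29).
The posterior predictive for a window of length T is Negative Binomial with variance T·α'·(β'+T)/β'² = 6·130·35/841 = 27300/841.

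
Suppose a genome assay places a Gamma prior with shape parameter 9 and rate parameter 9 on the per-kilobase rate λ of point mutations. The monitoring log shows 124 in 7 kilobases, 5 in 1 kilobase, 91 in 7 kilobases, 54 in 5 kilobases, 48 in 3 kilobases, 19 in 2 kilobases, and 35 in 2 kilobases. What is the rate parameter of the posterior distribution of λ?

Total count: 124 + 5 + 91 + 54 + 48 + 19 + 35 = 376.
Total exposure: 7 + 1 + 7 + 5 + 3 + 2 + 2 = 27 kilobases.
By Gamma–Poisson conjugacy, the posterior is Gamma(α + Σx, β + Σt) = Gamma(9 + 376, 9 + 27) = Gamma(385, 36).

36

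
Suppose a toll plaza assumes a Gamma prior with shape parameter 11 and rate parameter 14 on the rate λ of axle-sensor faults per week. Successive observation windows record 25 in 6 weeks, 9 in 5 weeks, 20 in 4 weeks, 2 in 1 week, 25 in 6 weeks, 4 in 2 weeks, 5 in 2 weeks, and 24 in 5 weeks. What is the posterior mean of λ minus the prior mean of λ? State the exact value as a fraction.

251/126

Total count: 25 + 9 + 20 + 2 + 25 + 4 + 5 + 24 = 114.
Total exposure: 6 + 5 + 4 + 1 + 6 + 2 + 2 + 5 = 31 weeks.
The Gamma prior is conjugate for the Poisson rate, so λ | data ~ Gamma(11+114, 14+31) = Gamma(125, 45).
Posterior mean = 125/45 = 25/9; prior mean = 11/14 = 11/14. Difference = 25/9 − 11/14 = 251/126.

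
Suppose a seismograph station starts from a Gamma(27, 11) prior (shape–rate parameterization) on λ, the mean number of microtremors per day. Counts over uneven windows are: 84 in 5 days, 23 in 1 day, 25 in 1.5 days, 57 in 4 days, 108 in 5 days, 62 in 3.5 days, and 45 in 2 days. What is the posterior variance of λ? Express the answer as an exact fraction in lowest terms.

431/1089

Total count: 84 + 23 + 25 + 57 + 108 + 62 + 45 = 404.
Total exposure: 5 + 1 + 1.5 + 4 + 5 + 3.5 + 2 = 22 days.
Conjugate update: add total count to the shape and total exposure to the rate, giving Gamma(431, 33).
Posterior variance = α'/β'² = 431/1089.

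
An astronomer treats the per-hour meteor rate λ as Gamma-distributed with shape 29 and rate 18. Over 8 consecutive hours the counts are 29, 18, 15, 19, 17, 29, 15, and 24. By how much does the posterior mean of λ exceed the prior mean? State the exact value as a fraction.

Total count: 29 + 18 + 15 + 19 + 17 + 29 + 15 + 24 = 166.
Total exposure: 8 hours.
The Gamma prior is conjugate for the Poisson rate, so λ | data ~ Gamma(29+166, 18+8) = Gamma(195, 26).
Posterior mean = 195/26 = 15/2; prior mean = 29/18 = 29/18. Difference = 15/2 − 29/18 = 53/9.

53/9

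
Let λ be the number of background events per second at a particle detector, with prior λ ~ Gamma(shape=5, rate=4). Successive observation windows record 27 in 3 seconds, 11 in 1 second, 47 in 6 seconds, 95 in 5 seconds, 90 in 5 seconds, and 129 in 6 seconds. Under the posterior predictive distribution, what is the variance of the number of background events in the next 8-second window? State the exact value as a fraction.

Total count: 27 + 11 + 47 + 95 + 90 + 129 = 399.
Total exposure: 3 + 1 + 6 + 5 + 5 + 6 = 26 seconds.
The Gamma prior is conjugate for the Poisson rate, so λ | data ~ Gamma(5+399, 4+26) = Gamma(404, 30).
The posterior predictive for a window of length T is Negative Binomial with variance T·α'·(β'+T)/β'² = 8·404·38/900 = 30704/225.

30704/225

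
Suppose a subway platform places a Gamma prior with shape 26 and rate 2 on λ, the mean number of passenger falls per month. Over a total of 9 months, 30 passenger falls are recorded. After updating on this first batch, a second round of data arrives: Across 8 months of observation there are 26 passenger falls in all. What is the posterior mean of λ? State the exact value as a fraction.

Total count 30 over total exposure 9 months.
After the first batch: Gamma(26 + 30, 2 + 9) = Gamma(56, 11).
Total count 26 over total exposure 8 months.
After the second batch: Gamma(56 + 26, 11 + 8) = Gamma(82, 19).
Posterior mean = α'/β' = 82/19.

82/19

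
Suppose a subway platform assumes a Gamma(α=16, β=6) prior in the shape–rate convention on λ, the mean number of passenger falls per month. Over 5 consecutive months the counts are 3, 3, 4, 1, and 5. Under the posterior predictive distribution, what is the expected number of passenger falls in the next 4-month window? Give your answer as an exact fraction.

128/11

Total count: 3 + 3 + 4 + 1 + 5 = 16.
Total exposure: 5 months.
Conjugate update: add total count to the shape and total exposure to the rate, giving Gamma(32, 11).
Predictive mean over a 4-month window = T·E[λ|data] = 4·32/11 = 128/11.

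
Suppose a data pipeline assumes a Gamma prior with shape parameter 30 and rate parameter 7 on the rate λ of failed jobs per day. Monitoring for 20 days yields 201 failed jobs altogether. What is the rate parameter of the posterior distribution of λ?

Total count 201 over total exposure 20 days.
Gamma(α, β) with Poisson data over total exposure Σt gives posterior Gamma(α+Σx, β+Σt) = Gamma(231, 27).

27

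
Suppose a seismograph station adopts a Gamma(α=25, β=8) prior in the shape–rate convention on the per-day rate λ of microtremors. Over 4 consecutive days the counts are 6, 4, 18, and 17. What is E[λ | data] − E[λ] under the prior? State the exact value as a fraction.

65/24

Total count: 6 + 4 + 18 + 17 = 45.
Total exposure: 4 days.
Posterior: α' = 25 + 45 = 70, β' = 8 + 4 = 12.
Posterior mean = 70/12 = 35/6; prior mean = 25/8 = 25/8. Difference = 35/6 − 25/8 = 65/24.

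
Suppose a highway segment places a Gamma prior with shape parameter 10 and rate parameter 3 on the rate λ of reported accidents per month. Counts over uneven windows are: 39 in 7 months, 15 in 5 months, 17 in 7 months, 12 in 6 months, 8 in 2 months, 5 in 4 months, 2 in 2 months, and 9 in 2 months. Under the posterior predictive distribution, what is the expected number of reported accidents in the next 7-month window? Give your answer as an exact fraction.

819/38

Total count: 39 + 15 + 17 + 12 + 8 + 5 + 2 + 9 = 107.
Total exposure: 7 + 5 + 7 + 6 + 2 + 4 + 2 + 2 = 35 months.
Gamma(α, β) with Poisson data over total exposure Σt gives posterior Gamma(α+Σx, β+Σt) = Gamma(117, 38).
Predictive mean over a 7-month window = T·E[λ|data] = 7·117/38 = 819/38.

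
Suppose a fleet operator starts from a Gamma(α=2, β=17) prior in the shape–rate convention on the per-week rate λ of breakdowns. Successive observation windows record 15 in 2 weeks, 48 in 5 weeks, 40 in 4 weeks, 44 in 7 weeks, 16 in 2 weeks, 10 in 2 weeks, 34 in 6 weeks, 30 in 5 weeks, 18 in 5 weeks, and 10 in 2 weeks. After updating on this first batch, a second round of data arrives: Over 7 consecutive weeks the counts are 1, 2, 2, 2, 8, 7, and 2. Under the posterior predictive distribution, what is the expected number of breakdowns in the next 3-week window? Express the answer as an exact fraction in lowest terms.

873/64

Total count: 15 + 48 + 40 + 44 + 16 + 10 + 34 + 30 + 18 + 10 = 265.
Total exposure: 2 + 5 + 4 + 7 + 2 + 2 + 6 + 5 + 5 + 2 = 40 weeks.
After the first batch: Gamma(2 + 265, 17 + 40) = Gamma(267, 57).
Total count: 1 + 2 + 2 + 2 + 8 + 7 + 2 = 24.
Total exposure: 7 weeks.
After the second batch: Gamma(267 + 24, 57 + 7) = Gamma(291, 64).
Predictive mean over a 3-week window = T·E[λ|data] = 3·291/64 = 873/64.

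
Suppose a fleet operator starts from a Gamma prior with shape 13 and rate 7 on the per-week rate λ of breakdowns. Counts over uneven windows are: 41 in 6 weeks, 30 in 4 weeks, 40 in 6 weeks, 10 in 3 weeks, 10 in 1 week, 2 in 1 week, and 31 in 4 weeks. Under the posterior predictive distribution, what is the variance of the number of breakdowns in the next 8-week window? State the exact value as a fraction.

885/16

Total count: 41 + 30 + 40 + 10 + 10 + 2 + 31 = 164.
Total exposure: 6 + 4 + 6 + 3 + 1 + 1 + 4 = 25 weeks.
Gamma(α, β) with Poisson data over total exposure Σt gives posterior Gamma(α+Σx, β+Σt) = Gamma(177, 32).
The posterior predictive for a window of length T is Negative Binomial with variance T·α'·(β'+T)/β'² = 8·177·40/1024 = 885/16.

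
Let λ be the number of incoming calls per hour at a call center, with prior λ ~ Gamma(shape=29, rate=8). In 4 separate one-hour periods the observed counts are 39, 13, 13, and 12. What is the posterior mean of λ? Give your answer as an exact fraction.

53/6

Total count: 39 + 13 + 13 + 12 = 77.
Total exposure: 4 hours.
Gamma(α, β) with Poisson data over total exposure Σt gives posterior Gamma(α+Σx, β+Σt) = Gamma(106, 12).
Posterior mean = α'/β' = 106/12 = 53/6.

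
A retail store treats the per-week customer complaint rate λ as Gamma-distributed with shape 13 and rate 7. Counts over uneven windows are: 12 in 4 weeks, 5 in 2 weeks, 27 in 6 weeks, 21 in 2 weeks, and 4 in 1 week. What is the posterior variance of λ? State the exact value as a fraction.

Total count: 12 + 5 + 27 + 21 + 4 = 69.
Total exposure: 4 + 2 + 6 + 2 + 1 = 15 weeks.
The Gamma prior is conjugate for the Poisson rate, so λ | data ~ Gamma(13+69, 7+15) = Gamma(82, 22).
Posterior variance = α'/β'² = 82/484 = 41/242.

41/242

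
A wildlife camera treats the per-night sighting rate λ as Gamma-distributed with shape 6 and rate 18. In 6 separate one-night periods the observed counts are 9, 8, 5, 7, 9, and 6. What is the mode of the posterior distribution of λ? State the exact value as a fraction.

49/24

Total count: 9 + 8 + 5 + 7 + 9 + 6 = 44.
Total exposure: 6 nights.
Conjugate update: add total count to the shape and total exposure to the rate, giving Gamma(50, 24).
Posterior mode = (α'−1)/β' = 49/24.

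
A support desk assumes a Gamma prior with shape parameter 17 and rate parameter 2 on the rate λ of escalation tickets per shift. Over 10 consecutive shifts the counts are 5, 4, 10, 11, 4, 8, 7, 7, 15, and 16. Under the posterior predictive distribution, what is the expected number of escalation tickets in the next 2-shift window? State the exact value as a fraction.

52/3

Total count: 5 + 4 + 10 + 11 + 4 + 8 + 7 + 7 + 15 + 16 = 87.
Total exposure: 10 shifts.
By Gamma–Poisson conjugacy, the posterior is Gamma(α + Σx, β + Σt) = Gamma(17 + 87, 2 + 10) = Gamma(104, 12).
Predictive mean over a 2-shift window = T·E[λ|data] = 2·104/12 = 52/3.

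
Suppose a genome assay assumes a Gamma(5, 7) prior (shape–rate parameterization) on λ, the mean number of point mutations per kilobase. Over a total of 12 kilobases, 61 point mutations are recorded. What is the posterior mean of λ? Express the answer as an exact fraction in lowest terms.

66/19

Total count 61 over total exposure 12 kilobases.
By Gamma–Poisson conjugacy, the posterior is Gamma(α + Σx, β + Σt) = Gamma(5 + 61, 7 + 12) = Gamma(66, 19).
Posterior mean = α'/β' = 66/19.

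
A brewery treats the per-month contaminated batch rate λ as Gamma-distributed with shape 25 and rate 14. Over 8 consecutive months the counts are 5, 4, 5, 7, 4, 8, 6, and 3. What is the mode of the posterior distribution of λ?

Total count: 5 + 4 + 5 + 7 + 4 + 8 + 6 + 3 = 42.
Total exposure: 8 months.
The Gamma prior is conjugate for the Poisson rate, so λ | data ~ Gamma(25+42, 14+8) = Gamma(67, 22).
Posterior mode = (α'−1)/β' = 66/22 = 3.

3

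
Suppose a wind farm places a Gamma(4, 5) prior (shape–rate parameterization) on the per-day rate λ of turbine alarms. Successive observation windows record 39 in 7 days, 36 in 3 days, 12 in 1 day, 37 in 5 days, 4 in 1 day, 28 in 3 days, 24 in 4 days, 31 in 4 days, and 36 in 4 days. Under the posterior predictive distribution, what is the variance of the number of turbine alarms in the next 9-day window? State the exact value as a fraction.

103914/1369

Total count: 39 + 36 + 12 + 37 + 4 + 28 + 24 + 31 + 36 = 247.
Total exposure: 7 + 3 + 1 + 5 + 1 + 3 + 4 + 4 + 4 = 32 days.
Gamma(α, β) with Poisson data over total exposure Σt gives posterior Gamma(α+Σx, β+Σt) = Gamma(251, 37).
The posterior predictive for a window of length T is Negative Binomial with variance T·α'·(β'+T)/β'² = 9·251·46/1369 = 103914/1369.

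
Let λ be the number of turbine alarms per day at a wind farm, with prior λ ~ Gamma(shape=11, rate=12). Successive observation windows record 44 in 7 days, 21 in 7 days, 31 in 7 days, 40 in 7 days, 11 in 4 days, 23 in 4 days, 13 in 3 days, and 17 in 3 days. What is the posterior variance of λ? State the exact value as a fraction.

211/2916

Total count: 44 + 21 + 31 + 40 + 11 + 23 + 13 + 17 = 200.
Total exposure: 7 + 7 + 7 + 7 + 4 + 4 + 3 + 3 = 42 days.
By Gamma–Poisson conjugacy, the posterior is Gamma(α + Σx, β + Σt) = Gamma(11 + 200, 12 + 42) = Gamma(211, 54).
Posterior variance = α'/β'² = 211/2916.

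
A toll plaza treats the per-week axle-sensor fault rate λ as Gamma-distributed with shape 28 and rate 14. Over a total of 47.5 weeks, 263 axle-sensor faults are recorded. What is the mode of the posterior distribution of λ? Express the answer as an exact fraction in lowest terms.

Total count 263 over total exposure 47.5 weeks.
By Gamma–Poisson conjugacy, the posterior is Gamma(α + Σx, β + Σt) = Gamma(28 + 263, 14 + 47.5) = Gamma(291, 123/2).
Posterior mode = (α'−1)/β' = 290/(123/2) = 580/123.

580/123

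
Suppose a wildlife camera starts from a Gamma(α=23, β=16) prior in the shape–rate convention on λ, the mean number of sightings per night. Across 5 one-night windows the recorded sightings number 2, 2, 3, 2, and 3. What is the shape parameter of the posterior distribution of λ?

35

Total count: 2 + 2 + 3 + 2 + 3 = 12.
Total exposure: 5 nights.
By Gamma–Poisson conjugacy, the posterior is Gamma(α + Σx, β + Σt) = Gamma(23 + 12, 16 + 5) = Gamma(35, 21).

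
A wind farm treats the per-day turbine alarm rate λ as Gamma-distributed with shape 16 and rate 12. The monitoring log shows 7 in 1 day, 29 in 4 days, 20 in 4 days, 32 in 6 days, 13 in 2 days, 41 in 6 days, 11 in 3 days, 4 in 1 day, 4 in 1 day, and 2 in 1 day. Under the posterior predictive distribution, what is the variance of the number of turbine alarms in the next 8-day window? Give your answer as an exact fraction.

Total count: 7 + 29 + 20 + 32 + 13 + 41 + 11 + 4 + 4 + 2 = 163.
Total exposure: 1 + 4 + 4 + 6 + 2 + 6 + 3 + 1 + 1 + 1 = 29 days.
Gamma(α, β) with Poisson data over total exposure Σt gives posterior Gamma(α+Σx, β+Σt) = Gamma(179, 41).
The posterior predictive for a window of length T is Negative Binomial with variance T·α'·(β'+T)/β'² = 8·179·49/1681 = 70168/1681.

70168/1681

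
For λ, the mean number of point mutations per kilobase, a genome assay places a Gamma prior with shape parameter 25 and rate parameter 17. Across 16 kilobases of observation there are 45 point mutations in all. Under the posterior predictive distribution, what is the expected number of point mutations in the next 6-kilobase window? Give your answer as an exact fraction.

Total count 45 over total exposure 16 kilobases.
The Gamma prior is conjugate for the Poisson rate, so λ | data ~ Gamma(25+45, 17+16) = Gamma(70, 33).
Predictive mean over a 6-kilobase window = T·E[λ|data] = 6·70/33 = 140/11.

140/11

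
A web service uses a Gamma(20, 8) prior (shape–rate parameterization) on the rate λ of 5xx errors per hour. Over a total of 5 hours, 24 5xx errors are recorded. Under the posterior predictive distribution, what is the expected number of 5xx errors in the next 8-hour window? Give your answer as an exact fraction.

352/13

Total count 24 over total exposure 5 hours.
Posterior: α' = 20 + 24 = 44, β' = 8 + 5 = 13.
Predictive mean over an 8-hour window = T·E[λ|data] = 8·44/13 = 352/13.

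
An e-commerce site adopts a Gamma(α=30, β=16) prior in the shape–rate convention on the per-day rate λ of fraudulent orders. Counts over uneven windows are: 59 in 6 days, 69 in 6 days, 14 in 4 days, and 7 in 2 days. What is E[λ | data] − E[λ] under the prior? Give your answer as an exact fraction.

461/136

Total count: 59 + 69 + 14 + 7 = 149.
Total exposure: 6 + 6 + 4 + 2 = 18 days.
By Gamma–Poisson conjugacy, the posterior is Gamma(α + Σx, β + Σt) = Gamma(30 + 149, 16 + 18) = Gamma(179, 34).
Posterior mean = 179/34 = 179/34; prior mean = 30/16 = 15/8. Difference = 179/34 − 15/8 = 461/136.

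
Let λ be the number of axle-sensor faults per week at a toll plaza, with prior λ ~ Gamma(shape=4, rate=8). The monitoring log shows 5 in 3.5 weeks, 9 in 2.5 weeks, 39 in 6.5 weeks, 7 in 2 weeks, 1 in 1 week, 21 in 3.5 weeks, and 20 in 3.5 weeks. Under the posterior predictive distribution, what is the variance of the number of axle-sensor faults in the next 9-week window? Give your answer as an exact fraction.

150732/3721

Total count: 5 + 9 + 39 + 7 + 1 + 21 + 20 = 102.
Total exposure: 3.5 + 2.5 + 6.5 + 2 + 1 + 3.5 + 3.5 = 22.5 weeks.
Conjugate update: add total count to the shape and total exposure to the rate, giving Gamma(106, 61/2).
The posterior predictive for a window of length T is Negative Binomial with variance T·α'·(β'+T)/β'² = 9·106·(79/2)/(3721/4) = 150732/3721.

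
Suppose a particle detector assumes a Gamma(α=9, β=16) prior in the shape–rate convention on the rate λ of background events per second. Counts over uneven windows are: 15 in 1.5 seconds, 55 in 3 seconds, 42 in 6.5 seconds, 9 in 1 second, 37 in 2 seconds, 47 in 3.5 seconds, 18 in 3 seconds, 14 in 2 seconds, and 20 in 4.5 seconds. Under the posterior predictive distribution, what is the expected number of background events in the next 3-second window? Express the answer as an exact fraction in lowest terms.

Total count: 15 + 55 + 42 + 9 + 37 + 47 + 18 + 14 + 20 = 257.
Total exposure: 1.5 + 3 + 6.5 + 1 + 2 + 3.5 + 3 + 2 + 4.5 = 27 seconds.
Gamma(α, β) with Poisson data over total exposure Σt gives posterior Gamma(α+Σx, β+Σt) = Gamma(266, 43).
Predictive mean over a 3-second window = T·E[λ|data] = 3·266/43 = 798/43.

798/43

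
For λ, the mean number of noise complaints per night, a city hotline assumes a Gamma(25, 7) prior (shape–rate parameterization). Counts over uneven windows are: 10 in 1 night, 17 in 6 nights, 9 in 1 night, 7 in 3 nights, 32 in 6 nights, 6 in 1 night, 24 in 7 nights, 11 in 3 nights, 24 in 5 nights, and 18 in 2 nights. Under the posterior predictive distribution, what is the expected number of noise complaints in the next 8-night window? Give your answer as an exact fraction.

244/7

Total count: 10 + 17 + 9 + 7 + 32 + 6 + 24 + 11 + 24 + 18 = 158.
Total exposure: 1 + 6 + 1 + 3 + 6 + 1 + 7 + 3 + 5 + 2 = 35 nights.
The Gamma prior is conjugate for the Poisson rate, so λ | data ~ Gamma(25+158, 7+35) = Gamma(183, 42).
Predictive mean over an 8-night window = T·E[λ|data] = 8·183/42 = 244/7.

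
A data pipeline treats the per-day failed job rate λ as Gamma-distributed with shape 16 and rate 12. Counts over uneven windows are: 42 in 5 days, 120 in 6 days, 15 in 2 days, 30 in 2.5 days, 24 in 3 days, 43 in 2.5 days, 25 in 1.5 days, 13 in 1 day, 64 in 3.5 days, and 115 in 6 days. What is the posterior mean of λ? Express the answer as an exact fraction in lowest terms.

169/15

Total count: 42 + 120 + 15 + 30 + 24 + 43 + 25 + 13 + 64 + 115 = 491.
Total exposure: 5 + 6 + 2 + 2.5 + 3 + 2.5 + 1.5 + 1 + 3.5 + 6 = 33 days.
The Gamma prior is conjugate for the Poisson rate, so λ | data ~ Gamma(16+491, 12+33) = Gamma(507, 45).
Posterior mean = α'/β' = 507/45 = 169/15.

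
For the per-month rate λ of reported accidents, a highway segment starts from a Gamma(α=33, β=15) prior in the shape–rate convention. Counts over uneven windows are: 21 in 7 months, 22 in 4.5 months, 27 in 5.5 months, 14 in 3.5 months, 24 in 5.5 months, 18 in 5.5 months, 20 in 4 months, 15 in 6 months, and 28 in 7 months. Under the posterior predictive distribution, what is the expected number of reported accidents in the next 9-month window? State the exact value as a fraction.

3996/127

Total count: 21 + 22 + 27 + 14 + 24 + 18 + 20 + 15 + 28 = 189.
Total exposure: 7 + 4.5 + 5.5 + 3.5 + 5.5 + 5.5 + 4 + 6 + 7 = 48.5 months.
The Gamma prior is conjugate for the Poisson rate, so λ | data ~ Gamma(33+189, 15+48.5) = Gamma(222, 127/2).
Predictive mean over a 9-month window = T·E[λ|data] = 9·222/(127/2) = 3996/127.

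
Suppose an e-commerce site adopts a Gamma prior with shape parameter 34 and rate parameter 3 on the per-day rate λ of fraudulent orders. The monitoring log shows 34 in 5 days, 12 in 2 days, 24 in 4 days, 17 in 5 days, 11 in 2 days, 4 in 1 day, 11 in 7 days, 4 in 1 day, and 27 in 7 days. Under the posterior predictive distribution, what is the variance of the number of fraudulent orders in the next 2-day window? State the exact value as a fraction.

Total count: 34 + 12 + 24 + 17 + 11 + 4 + 11 + 4 + 27 = 144.
Total exposure: 5 + 2 + 4 + 5 + 2 + 1 + 7 + 1 + 7 = 34 days.
Gamma(α, β) with Poisson data over total exposure Σt gives posterior Gamma(α+Σx, β+Σt) = Gamma(178, 37).
The posterior predictive for a window of length T is Negative Binomial with variance T·α'·(β'+T)/β'² = 2·178·39/1369 = 13884/1369.

13884/1369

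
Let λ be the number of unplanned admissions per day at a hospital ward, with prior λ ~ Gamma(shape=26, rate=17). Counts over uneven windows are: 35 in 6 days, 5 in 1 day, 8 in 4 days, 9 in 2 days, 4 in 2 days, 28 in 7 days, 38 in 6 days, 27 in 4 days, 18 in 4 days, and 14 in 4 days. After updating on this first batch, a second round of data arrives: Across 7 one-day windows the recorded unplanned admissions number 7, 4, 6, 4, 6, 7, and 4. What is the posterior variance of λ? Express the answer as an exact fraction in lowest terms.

125/2048

Total count: 35 + 5 + 8 + 9 + 4 + 28 + 38 + 27 + 18 + 14 = 186.
Total exposure: 6 + 1 + 4 + 2 + 2 + 7 + 6 + 4 + 4 + 4 = 40 days.
After the first batch: Gamma(26 + 186, 17 + 40) = Gamma(212, 57).
Total count: 7 + 4 + 6 + 4 + 6 + 7 + 4 = 38.
Total exposure: 7 days.
After the second batch: Gamma(212 + 38, 57 + 7) = Gamma(250, 64).
Posterior variance = α'/β'² = 250/4096 = 125/2048.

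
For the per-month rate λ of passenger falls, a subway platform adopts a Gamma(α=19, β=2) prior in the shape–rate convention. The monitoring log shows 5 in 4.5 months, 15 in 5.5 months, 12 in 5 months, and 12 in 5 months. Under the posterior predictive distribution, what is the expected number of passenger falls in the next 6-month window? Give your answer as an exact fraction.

Total count: 5 + 15 + 12 + 12 = 44.
Total exposure: 4.5 + 5.5 + 5 + 5 = 20 months.
Gamma(α, β) with Poisson data over total exposure Σt gives posterior Gamma(α+Σx, β+Σt) = Gamma(63, 22).
Predictive mean over a 6-month window = T·E[λ|data] = 6·63/22 = 189/11.

189/11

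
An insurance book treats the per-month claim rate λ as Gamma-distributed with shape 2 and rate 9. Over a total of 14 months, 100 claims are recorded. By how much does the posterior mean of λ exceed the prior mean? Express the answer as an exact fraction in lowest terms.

872/207

Total count 100 over total exposure 14 months.
Gamma(α, β) with Poisson data over total exposure Σt gives posterior Gamma(α+Σx, β+Σt) = Gamma(102, 23).
Posterior mean = 102/23 = 102/23; prior mean = 2/9 = 2/9. Difference = 102/23 − 2/9 = 872/207.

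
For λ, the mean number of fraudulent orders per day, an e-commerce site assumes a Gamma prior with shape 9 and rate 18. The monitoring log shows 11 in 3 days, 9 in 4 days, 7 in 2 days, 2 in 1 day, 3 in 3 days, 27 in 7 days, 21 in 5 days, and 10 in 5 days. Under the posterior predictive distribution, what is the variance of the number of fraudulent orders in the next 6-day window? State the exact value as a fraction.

Total count: 11 + 9 + 7 + 2 + 3 + 27 + 21 + 10 = 90.
Total exposure: 3 + 4 + 2 + 1 + 3 + 7 + 5 + 5 = 30 days.
Gamma(α, β) with Poisson data over total exposure Σt gives posterior Gamma(α+Σx, β+Σt) = Gamma(99, 48).
The posterior predictive for a window of length T is Negative Binomial with variance T·α'·(β'+T)/β'² = 6·99·54/2304 = 891/64.

891/64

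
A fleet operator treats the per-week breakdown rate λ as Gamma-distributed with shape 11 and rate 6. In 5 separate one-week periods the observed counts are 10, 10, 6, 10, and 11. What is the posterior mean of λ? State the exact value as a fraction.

58/11

Total count: 10 + 10 + 6 + 10 + 11 = 47.
Total exposure: 5 weeks.
The Gamma prior is conjugate for the Poisson rate, so λ | data ~ Gamma(11+47, 6+5) = Gamma(58, 11).
Posterior mean = α'/β' = 58/11.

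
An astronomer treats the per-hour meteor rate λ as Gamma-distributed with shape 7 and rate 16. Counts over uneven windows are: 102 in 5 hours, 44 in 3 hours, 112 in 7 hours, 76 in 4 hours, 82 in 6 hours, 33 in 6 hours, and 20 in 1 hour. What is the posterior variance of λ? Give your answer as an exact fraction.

Total count: 102 + 44 + 112 + 76 + 82 + 33 + 20 = 469.
Total exposure: 5 + 3 + 7 + 4 + 6 + 6 + 1 = 32 hours.
Posterior: α' = 7 + 469 = 476, β' = 16 + 32 = 48.
Posterior variance = α'/β'² = 476/2304 = 119/576.

119/576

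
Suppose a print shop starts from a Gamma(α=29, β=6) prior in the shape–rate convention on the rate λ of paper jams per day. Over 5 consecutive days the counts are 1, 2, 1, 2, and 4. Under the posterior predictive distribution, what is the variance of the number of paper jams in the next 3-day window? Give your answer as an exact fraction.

1638/121

Total count: 1 + 2 + 1 + 2 + 4 = 10.
Total exposure: 5 days.
The Gamma prior is conjugate for the Poisson rate, so λ | data ~ Gamma(29+10, 6+5) = Gamma(39, 11).
The posterior predictive for a window of length T is Negative Binomial with variance T·α'·(β'+T)/β'² = 3·39·14/121 = 1638/121.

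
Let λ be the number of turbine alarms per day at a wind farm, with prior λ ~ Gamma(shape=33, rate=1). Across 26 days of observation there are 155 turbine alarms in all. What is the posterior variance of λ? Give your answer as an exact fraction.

Total count 155 over total exposure 26 days.
Posterior: α' = 33 + 155 = 188, β' = 1 + 26 = 27.
Posterior variance = α'/β'² = 188/729.

188/729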